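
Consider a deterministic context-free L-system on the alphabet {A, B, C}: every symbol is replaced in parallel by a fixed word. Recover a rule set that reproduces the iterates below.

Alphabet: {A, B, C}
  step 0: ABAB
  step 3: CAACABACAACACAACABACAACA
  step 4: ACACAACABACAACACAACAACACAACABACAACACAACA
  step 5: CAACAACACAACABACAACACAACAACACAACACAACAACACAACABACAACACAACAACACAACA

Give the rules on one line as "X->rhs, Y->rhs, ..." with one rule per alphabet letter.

  step 4 ⇒ step 5: ACACAACABACAACACAACAACACAACABACAACACAACA ⇒ CA·A·CA·A·CA·CA·A·CA·BA·CA·A·CA·CA·A·CA·A·CA·CA·A·CA·CA·A·CA·A·CA·CA·A·CA·BA·CA·A·CA·CA·A·CA·A·CA·CA·A·CA
    A ↦ CA
    B ↦ BA
    C ↦ A

A->CA, B->BA, C->A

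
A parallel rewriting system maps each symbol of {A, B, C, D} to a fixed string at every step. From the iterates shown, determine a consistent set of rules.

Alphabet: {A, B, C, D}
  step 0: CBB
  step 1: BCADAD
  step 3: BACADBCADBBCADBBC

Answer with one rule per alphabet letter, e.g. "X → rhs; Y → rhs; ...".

A->B, B->AD, C->BC, D->AC

  step 0 ⇒ step 1: CBB ⇒ BC·AD·AD
    B ↦ AD
    C ↦ BC
    A ↦ B  (constrained at step 1)
    D ↦ AC  (constrained at step 1)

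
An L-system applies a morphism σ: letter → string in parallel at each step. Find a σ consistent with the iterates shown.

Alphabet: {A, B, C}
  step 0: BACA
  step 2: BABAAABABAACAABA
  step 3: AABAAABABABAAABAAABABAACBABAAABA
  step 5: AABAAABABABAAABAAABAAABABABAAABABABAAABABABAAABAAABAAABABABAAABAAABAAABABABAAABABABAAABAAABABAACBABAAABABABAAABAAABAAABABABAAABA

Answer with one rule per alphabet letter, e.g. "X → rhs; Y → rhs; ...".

A->BA, B->AA, C->AC

  step 2 ⇒ step 3: BABAAABABAACAABA ⇒ AA·BA·AA·BA·BA·BA·AA·BA·AA·BA·BA·AC·BA·BA·AA·BA
    A ↦ BA
    B ↦ AA
    C ↦ AC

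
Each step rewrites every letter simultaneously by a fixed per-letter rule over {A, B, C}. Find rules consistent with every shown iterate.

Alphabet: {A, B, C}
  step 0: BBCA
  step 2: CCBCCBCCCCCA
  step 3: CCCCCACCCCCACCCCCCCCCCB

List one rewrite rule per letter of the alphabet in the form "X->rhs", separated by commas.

  step 2 ⇒ step 3: CCBCCBCCCCCA ⇒ CC·CC·CA·CC·CC·CA·CC·CC·CC·CC·CC·B
    A ↦ B
    B ↦ CA
    C ↦ CC

A->B, B->CA, C->CC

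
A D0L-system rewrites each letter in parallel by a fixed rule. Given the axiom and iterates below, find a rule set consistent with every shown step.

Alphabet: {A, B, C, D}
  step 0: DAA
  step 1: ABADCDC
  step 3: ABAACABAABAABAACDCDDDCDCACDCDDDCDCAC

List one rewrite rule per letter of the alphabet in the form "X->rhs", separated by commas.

  step 0 ⇒ step 1: DAA ⇒ ABA·DC·DC
    A ↦ DC
    D ↦ ABA
    B ↦ DD  (constrained at step 1)
    C ↦ AC  (constrained at step 1)

A->DC, B->DD, C->AC, D->ABA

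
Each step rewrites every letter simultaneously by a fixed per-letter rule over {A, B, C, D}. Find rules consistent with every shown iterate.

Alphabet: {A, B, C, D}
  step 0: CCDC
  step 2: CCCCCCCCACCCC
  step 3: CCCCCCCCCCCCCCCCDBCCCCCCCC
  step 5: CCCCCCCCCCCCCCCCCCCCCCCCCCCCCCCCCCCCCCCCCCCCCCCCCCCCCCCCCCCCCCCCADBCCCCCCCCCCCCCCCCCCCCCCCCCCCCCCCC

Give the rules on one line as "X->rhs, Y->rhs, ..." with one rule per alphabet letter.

A->DB, B->A, C->CC, D->B

  step 2 ⇒ step 3: CCCCCCCCACCCC ⇒ CC·CC·CC·CC·CC·CC·CC·CC·DB·CC·CC·CC·CC
    A ↦ DB
    C ↦ CC
    B ↦ A  (constrained at step 3)
    D ↦ B  (constrained at step 0)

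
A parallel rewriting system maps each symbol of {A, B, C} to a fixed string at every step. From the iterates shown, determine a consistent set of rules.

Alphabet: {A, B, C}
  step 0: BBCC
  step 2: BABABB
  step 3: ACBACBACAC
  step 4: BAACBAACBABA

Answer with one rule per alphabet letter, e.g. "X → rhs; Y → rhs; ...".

A->B, B->AC, C->A

  step 3 ⇒ step 4: ACBACBACAC ⇒ B·A·AC·B·A·AC·B·A·B·A
    A ↦ B
    B ↦ AC
    C ↦ A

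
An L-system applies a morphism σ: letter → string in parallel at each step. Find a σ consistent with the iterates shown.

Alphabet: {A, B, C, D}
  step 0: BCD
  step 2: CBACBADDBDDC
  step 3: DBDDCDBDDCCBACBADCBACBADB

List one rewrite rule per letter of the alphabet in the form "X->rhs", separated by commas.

A->DC, B->D, C->DB, D->CBA

  step 2 ⇒ step 3: CBACBADDBDDC ⇒ DB·D·DC·DB·D·DC·CBA·CBA·D·CBA·CBA·DB
    A ↦ DC
    B ↦ D
    C ↦ DB
    D ↦ CBA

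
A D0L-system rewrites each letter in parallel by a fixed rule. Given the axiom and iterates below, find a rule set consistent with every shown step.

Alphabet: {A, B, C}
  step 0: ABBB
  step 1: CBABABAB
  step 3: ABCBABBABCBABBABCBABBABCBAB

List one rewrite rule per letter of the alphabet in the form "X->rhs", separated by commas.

A->CB, B->AB, C->B

  step 0 ⇒ step 1: ABBB ⇒ CB·AB·AB·AB
    A ↦ CB
    B ↦ AB
    C ↦ B  (constrained at step 1)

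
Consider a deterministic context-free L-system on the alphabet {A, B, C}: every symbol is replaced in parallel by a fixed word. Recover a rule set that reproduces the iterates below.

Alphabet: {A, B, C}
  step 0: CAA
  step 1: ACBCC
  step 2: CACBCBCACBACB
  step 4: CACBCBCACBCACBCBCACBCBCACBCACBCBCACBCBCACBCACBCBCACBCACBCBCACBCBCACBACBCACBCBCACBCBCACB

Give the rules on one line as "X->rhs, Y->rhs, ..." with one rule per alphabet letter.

  step 1 ⇒ step 2: ACBCC ⇒ C·ACB·CBC·ACB·ACB
    A ↦ C
    B ↦ CBC
    C ↦ ACB

A->C, B->CBC, C->ACB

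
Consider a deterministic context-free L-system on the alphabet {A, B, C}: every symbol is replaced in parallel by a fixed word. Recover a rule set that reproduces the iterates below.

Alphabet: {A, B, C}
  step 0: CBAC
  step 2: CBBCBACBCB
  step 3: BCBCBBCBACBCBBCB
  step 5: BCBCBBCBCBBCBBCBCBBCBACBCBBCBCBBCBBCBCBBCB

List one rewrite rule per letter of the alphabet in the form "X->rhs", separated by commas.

  step 2 ⇒ step 3: CBBCBACBCB ⇒ B·CB·CB·B·CB·AC·B·CB·B·CB
    A ↦ AC
    B ↦ CB
    C ↦ B

A->AC, B->CB, C->B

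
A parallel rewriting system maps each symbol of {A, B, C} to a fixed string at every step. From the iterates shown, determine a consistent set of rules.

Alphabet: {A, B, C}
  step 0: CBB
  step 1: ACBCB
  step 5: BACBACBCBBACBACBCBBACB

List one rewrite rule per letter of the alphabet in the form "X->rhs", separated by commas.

A->B, B->CB, C->A

  step 0 ⇒ step 1: CBB ⇒ A·CB·CB
    B ↦ CB
    C ↦ A
    A ↦ B  (constrained at step 1)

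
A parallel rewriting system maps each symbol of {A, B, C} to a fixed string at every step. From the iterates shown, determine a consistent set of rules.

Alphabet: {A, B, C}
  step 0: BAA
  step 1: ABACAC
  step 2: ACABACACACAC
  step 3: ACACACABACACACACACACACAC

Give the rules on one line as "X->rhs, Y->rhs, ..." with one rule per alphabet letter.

A->AC, B->AB, C->AC

  step 2 ⇒ step 3: ACABACACACAC ⇒ AC·AC·AC·AB·AC·AC·AC·AC·AC·AC·AC·AC
    A ↦ AC
    B ↦ AB
    C ↦ AC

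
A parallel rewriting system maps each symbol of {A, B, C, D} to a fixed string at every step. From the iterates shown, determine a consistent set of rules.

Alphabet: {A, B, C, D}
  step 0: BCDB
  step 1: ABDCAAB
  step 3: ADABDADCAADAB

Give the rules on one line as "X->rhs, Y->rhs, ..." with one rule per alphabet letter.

A->D, B->AB, C->DC, D->A

  step 0 ⇒ step 1: BCDB ⇒ AB·DC·A·AB
    B ↦ AB
    C ↦ DC
    D ↦ A
    A ↦ D  (constrained at step 1)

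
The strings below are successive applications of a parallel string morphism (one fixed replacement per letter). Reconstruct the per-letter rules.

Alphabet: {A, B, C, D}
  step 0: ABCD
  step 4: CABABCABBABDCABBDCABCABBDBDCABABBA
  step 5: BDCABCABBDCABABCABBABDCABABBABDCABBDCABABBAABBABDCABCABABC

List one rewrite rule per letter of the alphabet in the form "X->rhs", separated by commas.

  step 4 ⇒ step 5: CABABCABBABDCABBDCABCABBDBDCABABBA ⇒ BD·C·AB·C·AB·BD·C·AB·AB·C·AB·BA·BD·C·AB·AB·BA·BD·C·AB·BD·C·AB·AB·BA·AB·BA·BD·C·AB·C·AB·AB·C
    A ↦ C
    B ↦ AB
    C ↦ BD
    D ↦ BA

A->C, B->AB, C->BD, D->BA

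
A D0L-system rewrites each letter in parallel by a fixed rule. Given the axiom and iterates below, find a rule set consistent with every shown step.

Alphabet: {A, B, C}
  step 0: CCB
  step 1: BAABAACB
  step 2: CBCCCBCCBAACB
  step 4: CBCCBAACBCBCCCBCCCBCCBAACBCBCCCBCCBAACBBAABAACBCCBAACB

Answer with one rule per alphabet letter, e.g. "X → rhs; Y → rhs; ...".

  step 1 ⇒ step 2: BAABAACB ⇒ CB·C·C·CB·C·C·BAA·CB
    A ↦ C
    B ↦ CB
    C ↦ BAA

A->C, B->CB, C->BAA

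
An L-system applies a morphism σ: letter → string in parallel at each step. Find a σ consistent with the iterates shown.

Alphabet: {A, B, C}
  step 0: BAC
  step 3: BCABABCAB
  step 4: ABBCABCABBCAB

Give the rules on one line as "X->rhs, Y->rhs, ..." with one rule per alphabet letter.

A->C, B->AB, C->B

  step 3 ⇒ step 4: BCABABCAB ⇒ AB·B·C·AB·C·AB·B·C·AB
    A ↦ C
    B ↦ AB
    C ↦ B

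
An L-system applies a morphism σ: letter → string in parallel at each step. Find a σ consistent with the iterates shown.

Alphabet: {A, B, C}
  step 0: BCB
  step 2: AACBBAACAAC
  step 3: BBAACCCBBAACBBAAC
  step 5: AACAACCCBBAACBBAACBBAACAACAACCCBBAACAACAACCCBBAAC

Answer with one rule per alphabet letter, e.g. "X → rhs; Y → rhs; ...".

A->B, B->C, C->AAC

  step 2 ⇒ step 3: AACBBAACAAC ⇒ B·B·AAC·C·C·B·B·AAC·B·B·AAC
    A ↦ B
    B ↦ C
    C ↦ AAC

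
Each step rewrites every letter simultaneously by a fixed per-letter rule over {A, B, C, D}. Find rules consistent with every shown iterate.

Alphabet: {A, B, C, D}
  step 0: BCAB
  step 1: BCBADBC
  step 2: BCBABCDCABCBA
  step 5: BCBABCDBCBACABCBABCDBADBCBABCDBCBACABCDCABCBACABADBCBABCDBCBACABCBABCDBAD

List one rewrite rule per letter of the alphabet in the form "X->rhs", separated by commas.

  step 1 ⇒ step 2: BCBADBC ⇒ BC·BA·BC·D·CA·BC·BA
    A ↦ D
    B ↦ BC
    C ↦ BA
    D ↦ CA

A->D, B->BC, C->BA, D->CA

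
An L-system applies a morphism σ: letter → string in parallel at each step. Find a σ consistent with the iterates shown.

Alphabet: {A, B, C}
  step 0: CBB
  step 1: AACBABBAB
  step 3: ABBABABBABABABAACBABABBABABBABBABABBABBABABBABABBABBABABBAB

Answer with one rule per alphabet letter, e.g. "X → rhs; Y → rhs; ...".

A->AB, B->BAB, C->AAC

  step 0 ⇒ step 1: CBB ⇒ AAC·BAB·BAB
    B ↦ BAB
    C ↦ AAC
    A ↦ AB  (constrained at step 1)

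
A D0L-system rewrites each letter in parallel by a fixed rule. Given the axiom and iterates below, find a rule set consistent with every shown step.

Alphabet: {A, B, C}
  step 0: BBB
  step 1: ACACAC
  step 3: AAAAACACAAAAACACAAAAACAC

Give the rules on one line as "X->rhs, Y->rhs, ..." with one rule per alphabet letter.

  step 0 ⇒ step 1: BBB ⇒ AC·AC·AC
    B ↦ AC
    A ↦ AA  (constrained at step 1)
    C ↦ BB  (constrained at step 1)

A->AA, B->AC, C->BB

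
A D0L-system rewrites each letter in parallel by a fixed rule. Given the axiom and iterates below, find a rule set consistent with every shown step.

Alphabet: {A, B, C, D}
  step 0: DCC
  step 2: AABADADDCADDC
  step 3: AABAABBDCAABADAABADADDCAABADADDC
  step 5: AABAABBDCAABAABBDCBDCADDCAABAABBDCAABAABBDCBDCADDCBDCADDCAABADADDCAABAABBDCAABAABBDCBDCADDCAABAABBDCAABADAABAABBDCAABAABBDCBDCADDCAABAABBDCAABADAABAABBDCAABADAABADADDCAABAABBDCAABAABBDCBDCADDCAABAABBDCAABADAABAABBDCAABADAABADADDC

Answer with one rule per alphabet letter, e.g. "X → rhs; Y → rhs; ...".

  step 2 ⇒ step 3: AABADADDCADDC ⇒ AAB·AAB·BDC·AAB·AD·AAB·AD·AD·DC·AAB·AD·AD·DC
    A ↦ AAB
    B ↦ BDC
    C ↦ DC
    D ↦ AD

A->AAB, B->BDC, C->DC, D->AD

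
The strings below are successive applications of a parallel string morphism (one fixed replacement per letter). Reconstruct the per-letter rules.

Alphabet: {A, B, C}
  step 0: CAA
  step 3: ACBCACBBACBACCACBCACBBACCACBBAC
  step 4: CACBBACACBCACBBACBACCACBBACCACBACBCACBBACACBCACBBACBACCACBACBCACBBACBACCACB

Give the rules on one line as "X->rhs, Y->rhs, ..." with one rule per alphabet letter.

A->C, B->BAC, C->ACB

  step 3 ⇒ step 4: ACBCACBBACBACCACBCACBBACCACBBAC ⇒ C·ACB·BAC·ACB·C·ACB·BAC·BAC·C·ACB·BAC·C·ACB·ACB·C·ACB·BAC·ACB·C·ACB·BAC·BAC·C·ACB·ACB·C·ACB·BAC·BAC·C·ACB
    A ↦ C
    B ↦ BAC
    C ↦ ACB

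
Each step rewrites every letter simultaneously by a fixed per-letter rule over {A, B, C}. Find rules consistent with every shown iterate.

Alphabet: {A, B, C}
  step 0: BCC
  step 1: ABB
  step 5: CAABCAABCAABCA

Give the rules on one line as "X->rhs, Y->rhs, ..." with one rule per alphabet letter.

  step 0 ⇒ step 1: BCC ⇒ A·B·B
    B ↦ A
    C ↦ B
    A ↦ CA  (constrained at step 1)

A->CA, B->A, C->B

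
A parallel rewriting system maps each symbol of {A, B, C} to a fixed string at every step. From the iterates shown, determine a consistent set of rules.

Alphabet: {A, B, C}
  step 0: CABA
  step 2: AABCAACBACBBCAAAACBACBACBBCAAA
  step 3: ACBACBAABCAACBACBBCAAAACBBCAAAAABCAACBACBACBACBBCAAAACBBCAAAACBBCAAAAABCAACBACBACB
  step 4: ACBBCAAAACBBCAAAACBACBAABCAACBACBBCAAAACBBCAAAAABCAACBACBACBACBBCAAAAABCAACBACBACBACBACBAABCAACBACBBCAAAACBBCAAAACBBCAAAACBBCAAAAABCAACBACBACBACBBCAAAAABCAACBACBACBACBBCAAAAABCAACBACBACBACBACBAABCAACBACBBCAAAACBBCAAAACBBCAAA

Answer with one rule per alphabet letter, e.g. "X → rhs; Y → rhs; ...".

A->ACB, B->AA, C->BCA

  step 3 ⇒ step 4: ACBACBAABCAACBACBBCAAAACBBCAAAAABCAACBACBACBACBBCAAAACBBCAAAACBBCAAAAABCAACBACBACB ⇒ ACB·BCA·AA·ACB·BCA·AA·ACB·ACB·AA·BCA·ACB·ACB·BCA·AA·ACB·BCA·AA·AA·BCA·ACB·ACB·ACB·ACB·BCA·AA·AA·BCA·ACB·ACB·ACB·ACB·ACB·AA·BCA·ACB·ACB·BCA·AA·ACB·BCA·AA·ACB·BCA·AA·ACB·BCA·AA·AA·BCA·ACB·ACB·ACB·ACB·BCA·AA·AA·BCA·ACB·ACB·ACB·ACB·BCA·AA·AA·BCA·ACB·ACB·ACB·ACB·ACB·AA·BCA·ACB·ACB·BCA·AA·ACB·BCA·AA·ACB·BCA·AA
    A ↦ ACB
    B ↦ AA
    C ↦ BCA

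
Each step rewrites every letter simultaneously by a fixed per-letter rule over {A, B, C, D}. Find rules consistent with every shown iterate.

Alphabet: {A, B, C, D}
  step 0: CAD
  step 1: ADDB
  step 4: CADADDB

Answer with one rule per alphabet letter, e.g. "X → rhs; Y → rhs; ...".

A->D, B->C, C->AD, D->B

  step 0 ⇒ step 1: CAD ⇒ AD·D·B
    A ↦ D
    C ↦ AD
    D ↦ B
    B ↦ C  (constrained at step 1)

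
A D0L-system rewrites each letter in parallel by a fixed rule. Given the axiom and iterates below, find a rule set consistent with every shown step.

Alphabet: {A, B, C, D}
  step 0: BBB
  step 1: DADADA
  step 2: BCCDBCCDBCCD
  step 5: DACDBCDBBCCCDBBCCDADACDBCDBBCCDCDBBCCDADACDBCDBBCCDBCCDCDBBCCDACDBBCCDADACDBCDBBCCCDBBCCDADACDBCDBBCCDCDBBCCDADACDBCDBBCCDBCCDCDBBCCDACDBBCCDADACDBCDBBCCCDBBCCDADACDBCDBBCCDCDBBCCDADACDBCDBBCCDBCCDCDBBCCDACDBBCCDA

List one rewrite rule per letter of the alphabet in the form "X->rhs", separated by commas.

A->D, B->DA, C->CDB, D->BCC

  step 1 ⇒ step 2: DADADA ⇒ BCC·D·BCC·D·BCC·D
    A ↦ D
    D ↦ BCC
  step 0 ⇒ step 1: BBB ⇒ DA·DA·DA
    B ↦ DA
    C ↦ CDB  (constrained at step 2)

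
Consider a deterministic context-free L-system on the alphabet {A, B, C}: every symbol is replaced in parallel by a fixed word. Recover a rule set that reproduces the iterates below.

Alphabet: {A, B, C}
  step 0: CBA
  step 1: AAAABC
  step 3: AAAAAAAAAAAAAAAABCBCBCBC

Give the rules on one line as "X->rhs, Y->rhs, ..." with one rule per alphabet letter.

A->BC, B->AA, C->AA

  step 0 ⇒ step 1: CBA ⇒ AA·AA·BC
    A ↦ BC
    B ↦ AA
    C ↦ AA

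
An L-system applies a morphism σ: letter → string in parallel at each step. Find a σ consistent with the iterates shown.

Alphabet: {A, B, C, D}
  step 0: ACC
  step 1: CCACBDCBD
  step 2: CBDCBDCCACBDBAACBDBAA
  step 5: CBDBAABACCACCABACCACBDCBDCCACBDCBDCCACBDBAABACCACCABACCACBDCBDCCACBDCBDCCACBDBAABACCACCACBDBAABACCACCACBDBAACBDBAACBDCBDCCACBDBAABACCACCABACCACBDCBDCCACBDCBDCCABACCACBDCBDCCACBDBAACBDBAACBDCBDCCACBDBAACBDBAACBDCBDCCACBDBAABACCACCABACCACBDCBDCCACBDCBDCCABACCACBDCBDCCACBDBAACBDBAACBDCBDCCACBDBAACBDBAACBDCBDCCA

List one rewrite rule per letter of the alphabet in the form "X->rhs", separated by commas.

  step 1 ⇒ step 2: CCACBDCBD ⇒ CBD·CBD·CCA·CBD·BA·A·CBD·BA·A
    A ↦ CCA
    B ↦ BA
    C ↦ CBD
    D ↦ A

A->CCA, B->BA, C->CBD, D->A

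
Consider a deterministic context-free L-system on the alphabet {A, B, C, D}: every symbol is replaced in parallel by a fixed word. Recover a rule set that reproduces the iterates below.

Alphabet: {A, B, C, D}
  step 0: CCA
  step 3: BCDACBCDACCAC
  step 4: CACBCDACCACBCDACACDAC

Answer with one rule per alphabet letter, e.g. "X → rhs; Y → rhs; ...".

  step 3 ⇒ step 4: BCDACBCDACCAC ⇒ C·AC·BC·D·AC·C·AC·BC·D·AC·AC·D·AC
    A ↦ D
    B ↦ C
    C ↦ AC
    D ↦ BC

A->D, B->C, C->AC, D->BC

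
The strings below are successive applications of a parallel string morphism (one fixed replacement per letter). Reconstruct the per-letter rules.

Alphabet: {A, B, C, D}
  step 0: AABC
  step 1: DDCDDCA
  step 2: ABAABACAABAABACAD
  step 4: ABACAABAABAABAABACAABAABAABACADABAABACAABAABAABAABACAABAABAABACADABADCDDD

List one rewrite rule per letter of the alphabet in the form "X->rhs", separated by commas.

  step 1 ⇒ step 2: DDCDDCA ⇒ ABA·ABA·CA·ABA·ABA·CA·D
    A ↦ D
    C ↦ CA
    D ↦ ABA
  step 0 ⇒ step 1: AABC ⇒ D·D·CDD·CA
    B ↦ CDD

A->D, B->CDD, C->CA, D->ABA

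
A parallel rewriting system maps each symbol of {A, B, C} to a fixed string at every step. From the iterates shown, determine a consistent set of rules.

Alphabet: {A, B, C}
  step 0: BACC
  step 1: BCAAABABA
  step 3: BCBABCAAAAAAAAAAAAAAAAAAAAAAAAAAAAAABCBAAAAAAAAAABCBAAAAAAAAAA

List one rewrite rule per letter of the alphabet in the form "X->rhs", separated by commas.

  step 0 ⇒ step 1: BACC ⇒ BC·AAA·BA·BA
    A ↦ AAA
    B ↦ BC
    C ↦ BA

A->AAA, B->BC, C->BA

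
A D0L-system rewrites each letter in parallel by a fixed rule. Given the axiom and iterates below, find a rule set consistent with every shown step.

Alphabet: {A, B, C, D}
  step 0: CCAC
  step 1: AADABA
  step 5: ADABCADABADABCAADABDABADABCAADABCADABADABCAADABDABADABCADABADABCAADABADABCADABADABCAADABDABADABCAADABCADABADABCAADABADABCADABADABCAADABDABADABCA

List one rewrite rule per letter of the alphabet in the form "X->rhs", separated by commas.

A->DAB, B->CA, C->A, D->A

  step 0 ⇒ step 1: CCAC ⇒ A·A·DAB·A
    A ↦ DAB
    C ↦ A
    B ↦ CA  (constrained at step 1)
    D ↦ A  (constrained at step 1)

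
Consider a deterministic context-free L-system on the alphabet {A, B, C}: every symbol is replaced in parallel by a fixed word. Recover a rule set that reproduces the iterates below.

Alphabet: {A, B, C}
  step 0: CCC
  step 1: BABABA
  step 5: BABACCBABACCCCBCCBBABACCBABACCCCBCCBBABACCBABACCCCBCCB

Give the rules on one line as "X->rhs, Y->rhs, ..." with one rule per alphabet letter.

A->B, B->CC, C->BA

  step 0 ⇒ step 1: CCC ⇒ BA·BA·BA
    C ↦ BA
    A ↦ B  (constrained at step 1)
    B ↦ CC  (constrained at step 1)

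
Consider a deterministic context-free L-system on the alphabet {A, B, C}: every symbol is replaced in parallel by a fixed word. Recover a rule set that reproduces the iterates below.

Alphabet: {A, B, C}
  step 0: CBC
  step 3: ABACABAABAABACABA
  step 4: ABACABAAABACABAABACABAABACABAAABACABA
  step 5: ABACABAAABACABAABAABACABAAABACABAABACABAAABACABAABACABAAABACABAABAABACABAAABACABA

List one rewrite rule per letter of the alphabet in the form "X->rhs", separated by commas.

  step 4 ⇒ step 5: ABACABAAABACABAABACABAABACABAAABACABA ⇒ ABA·C·ABA·A·ABA·C·ABA·ABA·ABA·C·ABA·A·ABA·C·ABA·ABA·C·ABA·A·ABA·C·ABA·ABA·C·ABA·A·ABA·C·ABA·ABA·ABA·C·ABA·A·ABA·C·ABA
    A ↦ ABA
    B ↦ C
    C ↦ A

A->ABA, B->C, C->A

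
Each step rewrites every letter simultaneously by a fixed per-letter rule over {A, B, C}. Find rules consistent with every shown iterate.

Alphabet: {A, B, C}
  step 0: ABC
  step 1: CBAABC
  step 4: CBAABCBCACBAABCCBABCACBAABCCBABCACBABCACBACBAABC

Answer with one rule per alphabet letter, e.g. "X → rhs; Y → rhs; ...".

  step 0 ⇒ step 1: ABC ⇒ CBA·A·BC
    A ↦ CBA
    B ↦ A
    C ↦ BC

A->CBA, B->A, C->BC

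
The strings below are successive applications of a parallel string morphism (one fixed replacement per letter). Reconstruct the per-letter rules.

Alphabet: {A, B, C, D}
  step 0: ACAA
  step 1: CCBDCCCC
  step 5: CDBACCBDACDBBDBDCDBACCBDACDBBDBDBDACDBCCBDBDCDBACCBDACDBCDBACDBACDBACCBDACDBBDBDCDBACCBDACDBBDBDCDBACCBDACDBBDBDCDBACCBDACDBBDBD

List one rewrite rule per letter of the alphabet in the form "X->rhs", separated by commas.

A->CC, B->CDB, C->BD, D->A

  step 0 ⇒ step 1: ACAA ⇒ CC·BD·CC·CC
    A ↦ CC
    C ↦ BD
    B ↦ CDB  (constrained at step 1)
    D ↦ A  (constrained at step 1)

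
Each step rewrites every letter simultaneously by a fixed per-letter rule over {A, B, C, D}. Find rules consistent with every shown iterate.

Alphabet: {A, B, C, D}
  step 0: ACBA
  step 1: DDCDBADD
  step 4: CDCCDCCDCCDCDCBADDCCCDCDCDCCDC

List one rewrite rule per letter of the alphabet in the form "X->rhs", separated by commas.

A->DD, B->BA, C->CD, D->C

  step 0 ⇒ step 1: ACBA ⇒ DD·CD·BA·DD
    A ↦ DD
    B ↦ BA
    C ↦ CD
    D ↦ C  (constrained at step 1)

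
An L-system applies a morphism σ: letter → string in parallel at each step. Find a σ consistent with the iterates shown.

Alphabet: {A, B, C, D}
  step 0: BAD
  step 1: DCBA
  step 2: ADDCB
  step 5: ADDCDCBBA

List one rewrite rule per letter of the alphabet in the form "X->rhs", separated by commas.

A->B, B->DC, C->D, D->A

  step 1 ⇒ step 2: DCBA ⇒ A·D·DC·B
    A ↦ B
    B ↦ DC
    C ↦ D
    D ↦ A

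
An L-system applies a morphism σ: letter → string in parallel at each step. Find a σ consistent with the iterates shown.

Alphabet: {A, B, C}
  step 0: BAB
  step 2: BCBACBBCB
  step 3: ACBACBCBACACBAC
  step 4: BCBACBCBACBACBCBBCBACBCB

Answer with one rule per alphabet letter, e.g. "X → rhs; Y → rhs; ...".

  step 3 ⇒ step 4: ACBACBCBACACBAC ⇒ BC·B·AC·BC·B·AC·B·AC·BC·B·BC·B·AC·BC·B
    A ↦ BC
    B ↦ AC
    C ↦ B

A->BC, B->AC, C->B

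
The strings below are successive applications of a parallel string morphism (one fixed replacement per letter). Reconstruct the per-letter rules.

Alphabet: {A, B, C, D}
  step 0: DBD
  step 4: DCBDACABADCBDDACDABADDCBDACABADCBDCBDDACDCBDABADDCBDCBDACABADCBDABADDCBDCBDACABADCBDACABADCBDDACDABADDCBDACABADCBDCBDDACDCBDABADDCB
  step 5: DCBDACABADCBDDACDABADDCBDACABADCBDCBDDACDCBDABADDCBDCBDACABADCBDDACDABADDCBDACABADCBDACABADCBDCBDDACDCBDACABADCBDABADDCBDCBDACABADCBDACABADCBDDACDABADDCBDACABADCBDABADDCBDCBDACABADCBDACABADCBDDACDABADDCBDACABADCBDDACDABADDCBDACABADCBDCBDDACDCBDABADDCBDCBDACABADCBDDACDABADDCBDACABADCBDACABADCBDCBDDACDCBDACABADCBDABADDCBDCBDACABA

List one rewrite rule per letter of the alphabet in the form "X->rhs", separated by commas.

A->D, B->ABA, C->DAC, D->DCB

  step 4 ⇒ step 5: DCBDACABADCBDDACDABADDCBDACABADCBDCBDDACDCBDABADDCBDCBDACABADCBDABADDCBDCBDACABADCBDACABADCBDDACDABADDCBDACABADCBDCBDDACDCBDABADDCB ⇒ DCB·DAC·ABA·DCB·D·DAC·D·ABA·D·DCB·DAC·ABA·DCB·DCB·D·DAC·DCB·D·ABA·D·DCB·DCB·DAC·ABA·DCB·D·DAC·D·ABA·D·DCB·DAC·ABA·DCB·DAC·ABA·DCB·DCB·D·DAC·DCB·DAC·ABA·DCB·D·ABA·D·DCB·DCB·DAC·ABA·DCB·DAC·ABA·DCB·D·DAC·D·ABA·D·DCB·DAC·ABA·DCB·D·ABA·D·DCB·DCB·DAC·ABA·DCB·DAC·ABA·DCB·D·DAC·D·ABA·D·DCB·DAC·ABA·DCB·D·DAC·D·ABA·D·DCB·DAC·ABA·DCB·DCB·D·DAC·DCB·D·ABA·D·DCB·DCB·DAC·ABA·DCB·D·DAC·D·ABA·D·DCB·DAC·ABA·DCB·DAC·ABA·DCB·DCB·D·DAC·DCB·DAC·ABA·DCB·D·ABA·D·DCB·DCB·DAC·ABA
    A ↦ D
    B ↦ ABA
    C ↦ DAC
    D ↦ DCB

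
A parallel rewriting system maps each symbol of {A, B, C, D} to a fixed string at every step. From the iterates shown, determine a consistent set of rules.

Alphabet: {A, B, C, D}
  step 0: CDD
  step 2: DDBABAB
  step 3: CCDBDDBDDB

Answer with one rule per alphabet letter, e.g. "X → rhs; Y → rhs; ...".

A->D, B->DB, C->AB, D->C

  step 2 ⇒ step 3: DDBABAB ⇒ C·C·DB·D·DB·D·DB
    A ↦ D
    B ↦ DB
    D ↦ C
    C ↦ AB  (constrained at step 0)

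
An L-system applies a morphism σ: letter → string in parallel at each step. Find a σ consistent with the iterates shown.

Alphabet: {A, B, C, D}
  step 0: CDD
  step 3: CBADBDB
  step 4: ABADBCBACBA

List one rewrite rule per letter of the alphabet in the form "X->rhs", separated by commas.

  step 3 ⇒ step 4: CBADBDB ⇒ A·BA·DB·C·BA·C·BA
    A ↦ DB
    B ↦ BA
    C ↦ A
    D ↦ C

A->DB, B->BA, C->A, D->C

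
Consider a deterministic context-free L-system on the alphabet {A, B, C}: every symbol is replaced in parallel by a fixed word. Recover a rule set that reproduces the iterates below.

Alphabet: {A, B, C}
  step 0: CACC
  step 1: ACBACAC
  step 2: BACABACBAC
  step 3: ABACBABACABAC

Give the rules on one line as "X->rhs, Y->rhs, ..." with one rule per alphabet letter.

A->B, B->A, C->AC

  step 2 ⇒ step 3: BACABACBAC ⇒ A·B·AC·B·A·B·AC·A·B·AC
    A ↦ B
    B ↦ A
    C ↦ AC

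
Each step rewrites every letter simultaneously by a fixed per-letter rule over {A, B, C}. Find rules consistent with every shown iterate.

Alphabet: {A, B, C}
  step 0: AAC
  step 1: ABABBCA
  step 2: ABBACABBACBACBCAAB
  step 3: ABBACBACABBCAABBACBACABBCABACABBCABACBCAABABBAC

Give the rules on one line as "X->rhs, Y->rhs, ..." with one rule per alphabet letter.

  step 2 ⇒ step 3: ABBACABBACBACBCAAB ⇒ AB·BAC·BAC·AB·BCA·AB·BAC·BAC·AB·BCA·BAC·AB·BCA·BAC·BCA·AB·AB·BAC
    A ↦ AB
    B ↦ BAC
    C ↦ BCA

A->AB, B->BAC, C->BCA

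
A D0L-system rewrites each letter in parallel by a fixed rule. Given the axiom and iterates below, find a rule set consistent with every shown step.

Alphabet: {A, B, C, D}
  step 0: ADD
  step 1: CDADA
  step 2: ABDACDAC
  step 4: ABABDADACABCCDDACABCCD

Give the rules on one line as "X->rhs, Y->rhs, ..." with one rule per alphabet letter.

  step 1 ⇒ step 2: CDADA ⇒ AB·DA·C·DA·C
    A ↦ C
    C ↦ AB
    D ↦ DA
    B ↦ CD  (constrained at step 2)

A->C, B->CD, C->AB, D->DA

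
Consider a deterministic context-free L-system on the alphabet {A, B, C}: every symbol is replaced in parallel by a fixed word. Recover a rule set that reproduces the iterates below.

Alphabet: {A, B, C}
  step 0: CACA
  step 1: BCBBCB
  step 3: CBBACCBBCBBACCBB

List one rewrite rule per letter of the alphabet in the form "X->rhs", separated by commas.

  step 0 ⇒ step 1: CACA ⇒ B·CB·B·CB
    A ↦ CB
    C ↦ B
    B ↦ AC  (constrained at step 1)

A->CB, B->AC, C->B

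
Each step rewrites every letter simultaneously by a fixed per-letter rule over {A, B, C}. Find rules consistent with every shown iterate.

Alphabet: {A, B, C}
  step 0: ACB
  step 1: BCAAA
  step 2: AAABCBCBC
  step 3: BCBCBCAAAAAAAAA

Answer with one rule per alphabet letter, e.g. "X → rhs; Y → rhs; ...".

A->BC, B->AA, C->A

  step 2 ⇒ step 3: AAABCBCBC ⇒ BC·BC·BC·AA·A·AA·A·AA·A
    A ↦ BC
    B ↦ AA
    C ↦ A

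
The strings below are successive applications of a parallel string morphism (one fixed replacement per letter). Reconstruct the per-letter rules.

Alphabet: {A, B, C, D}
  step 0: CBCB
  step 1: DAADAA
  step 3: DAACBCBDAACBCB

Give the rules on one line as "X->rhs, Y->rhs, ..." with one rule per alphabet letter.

  step 0 ⇒ step 1: CBCB ⇒ D·AA·D·AA
    B ↦ AA
    C ↦ D
    A ↦ D  (constrained at step 1)
    D ↦ CB  (constrained at step 1)

A->D, B->AA, C->D, D->CB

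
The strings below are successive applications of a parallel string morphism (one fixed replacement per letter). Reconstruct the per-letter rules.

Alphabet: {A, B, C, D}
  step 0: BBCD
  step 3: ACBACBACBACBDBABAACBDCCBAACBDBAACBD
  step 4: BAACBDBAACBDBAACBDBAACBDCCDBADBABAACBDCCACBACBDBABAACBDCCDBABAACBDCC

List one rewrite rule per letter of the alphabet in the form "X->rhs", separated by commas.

A->BA, B->D, C->ACB, D->CC

  step 3 ⇒ step 4: ACBACBACBACBDBABAACBDCCBAACBDBAACBD ⇒ BA·ACB·D·BA·ACB·D·BA·ACB·D·BA·ACB·D·CC·D·BA·D·BA·BA·ACB·D·CC·ACB·ACB·D·BA·BA·ACB·D·CC·D·BA·BA·ACB·D·CC
    A ↦ BA
    B ↦ D
    C ↦ ACB
    D ↦ CC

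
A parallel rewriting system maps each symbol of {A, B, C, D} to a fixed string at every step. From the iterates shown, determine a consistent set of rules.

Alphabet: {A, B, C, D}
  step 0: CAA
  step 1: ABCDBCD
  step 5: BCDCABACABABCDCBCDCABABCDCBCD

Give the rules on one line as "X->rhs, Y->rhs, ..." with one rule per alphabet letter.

A->BCD, B->C, C->A, D->B

  step 0 ⇒ step 1: CAA ⇒ A·BCD·BCD
    A ↦ BCD
    C ↦ A
    B ↦ C  (constrained at step 1)
    D ↦ B  (constrained at step 1)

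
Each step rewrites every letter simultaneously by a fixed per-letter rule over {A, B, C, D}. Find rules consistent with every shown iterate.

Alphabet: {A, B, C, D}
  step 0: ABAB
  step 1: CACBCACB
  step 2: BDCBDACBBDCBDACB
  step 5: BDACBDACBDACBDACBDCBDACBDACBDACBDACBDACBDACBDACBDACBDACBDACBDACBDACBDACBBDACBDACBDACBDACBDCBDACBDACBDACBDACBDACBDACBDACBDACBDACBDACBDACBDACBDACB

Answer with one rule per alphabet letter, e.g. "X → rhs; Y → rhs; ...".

A->C, B->ACB, C->BD, D->DA

  step 1 ⇒ step 2: CACBCACB ⇒ BD·C·BD·ACB·BD·C·BD·ACB
    A ↦ C
    B ↦ ACB
    C ↦ BD
    D ↦ DA  (constrained at step 2)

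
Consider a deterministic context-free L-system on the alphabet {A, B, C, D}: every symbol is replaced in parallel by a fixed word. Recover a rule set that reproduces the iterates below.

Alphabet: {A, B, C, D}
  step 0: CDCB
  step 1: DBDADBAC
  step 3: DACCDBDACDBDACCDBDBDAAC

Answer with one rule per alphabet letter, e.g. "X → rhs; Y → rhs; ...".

A->C, B->AC, C->DB, D->DA

  step 0 ⇒ step 1: CDCB ⇒ DB·DA·DB·AC
    B ↦ AC
    C ↦ DB
    D ↦ DA
    A ↦ C  (constrained at step 1)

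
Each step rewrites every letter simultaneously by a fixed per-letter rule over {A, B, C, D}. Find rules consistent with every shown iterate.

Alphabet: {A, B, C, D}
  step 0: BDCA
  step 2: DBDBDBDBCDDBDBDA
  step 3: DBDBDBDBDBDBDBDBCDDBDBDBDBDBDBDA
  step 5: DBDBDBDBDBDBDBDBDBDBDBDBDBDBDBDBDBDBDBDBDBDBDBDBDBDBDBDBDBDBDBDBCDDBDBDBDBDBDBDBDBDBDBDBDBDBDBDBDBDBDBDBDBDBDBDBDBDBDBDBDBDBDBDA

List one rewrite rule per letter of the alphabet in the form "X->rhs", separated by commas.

A->DA, B->DB, C->CD, D->DB

  step 2 ⇒ step 3: DBDBDBDBCDDBDBDA ⇒ DB·DB·DB·DB·DB·DB·DB·DB·CD·DB·DB·DB·DB·DB·DB·DA
    A ↦ DA
    B ↦ DB
    C ↦ CD
    D ↦ DB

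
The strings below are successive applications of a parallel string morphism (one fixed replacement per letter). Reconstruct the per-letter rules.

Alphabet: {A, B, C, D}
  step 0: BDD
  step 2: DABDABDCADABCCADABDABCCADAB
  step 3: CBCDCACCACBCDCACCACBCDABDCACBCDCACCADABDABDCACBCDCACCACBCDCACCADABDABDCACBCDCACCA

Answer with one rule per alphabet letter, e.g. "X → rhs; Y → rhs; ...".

A->DCA, B->CCA, C->DAB, D->CBC

  step 2 ⇒ step 3: DABDABDCADABCCADABDABCCADAB ⇒ CBC·DCA·CCA·CBC·DCA·CCA·CBC·DAB·DCA·CBC·DCA·CCA·DAB·DAB·DCA·CBC·DCA·CCA·CBC·DCA·CCA·DAB·DAB·DCA·CBC·DCA·CCA
    A ↦ DCA
    B ↦ CCA
    C ↦ DAB
    D ↦ CBC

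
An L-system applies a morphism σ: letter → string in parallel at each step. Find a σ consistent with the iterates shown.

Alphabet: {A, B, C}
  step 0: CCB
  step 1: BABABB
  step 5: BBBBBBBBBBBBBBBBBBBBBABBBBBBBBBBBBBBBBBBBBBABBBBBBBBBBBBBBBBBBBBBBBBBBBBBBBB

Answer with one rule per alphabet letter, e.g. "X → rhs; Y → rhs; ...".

  step 0 ⇒ step 1: CCB ⇒ BA·BA·BB
    B ↦ BB
    C ↦ BA
    A ↦ C  (constrained at step 1)

A->C, B->BB, C->BA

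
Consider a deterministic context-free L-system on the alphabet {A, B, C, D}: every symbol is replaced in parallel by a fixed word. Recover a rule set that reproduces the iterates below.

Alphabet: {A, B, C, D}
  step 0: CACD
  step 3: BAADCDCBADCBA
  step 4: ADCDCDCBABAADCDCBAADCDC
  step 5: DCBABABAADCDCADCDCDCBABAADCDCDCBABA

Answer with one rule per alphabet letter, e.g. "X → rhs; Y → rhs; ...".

A->DC, B->ADC, C->A, D->B

  step 4 ⇒ step 5: ADCDCDCBABAADCDCBAADCDC ⇒ DC·B·A·B·A·B·A·ADC·DC·ADC·DC·DC·B·A·B·A·ADC·DC·DC·B·A·B·A
    A ↦ DC
    B ↦ ADC
    C ↦ A
    D ↦ B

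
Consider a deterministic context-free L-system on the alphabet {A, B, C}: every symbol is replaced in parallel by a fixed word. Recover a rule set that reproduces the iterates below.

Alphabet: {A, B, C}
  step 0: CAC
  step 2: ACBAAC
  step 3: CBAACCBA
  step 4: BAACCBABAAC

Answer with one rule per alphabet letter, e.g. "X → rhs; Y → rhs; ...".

  step 3 ⇒ step 4: CBAACCBA ⇒ BA·A·C·C·BA·BA·A·C
    A ↦ C
    B ↦ A
    C ↦ BA

A->C, B->A, C->BA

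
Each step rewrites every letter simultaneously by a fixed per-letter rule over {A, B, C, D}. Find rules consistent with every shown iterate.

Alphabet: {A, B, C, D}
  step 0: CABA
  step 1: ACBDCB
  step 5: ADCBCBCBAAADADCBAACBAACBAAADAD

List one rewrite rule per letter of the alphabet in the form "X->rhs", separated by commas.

A->CB, B->D, C->A, D->AA

  step 0 ⇒ step 1: CABA ⇒ A·CB·D·CB
    A ↦ CB
    B ↦ D
    C ↦ A
    D ↦ AA  (constrained at step 1)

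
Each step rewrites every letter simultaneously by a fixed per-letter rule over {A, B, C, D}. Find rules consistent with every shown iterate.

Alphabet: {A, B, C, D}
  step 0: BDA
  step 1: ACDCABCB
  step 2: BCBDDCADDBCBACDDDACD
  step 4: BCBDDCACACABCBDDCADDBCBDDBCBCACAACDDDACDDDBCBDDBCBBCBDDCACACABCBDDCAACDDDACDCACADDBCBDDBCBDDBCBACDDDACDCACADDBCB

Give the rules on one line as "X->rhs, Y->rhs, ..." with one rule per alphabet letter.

A->BCB, B->ACD, C->DD, D->CA

  step 1 ⇒ step 2: ACDCABCB ⇒ BCB·DD·CA·DD·BCB·ACD·DD·ACD
    A ↦ BCB
    B ↦ ACD
    C ↦ DD
    D ↦ CA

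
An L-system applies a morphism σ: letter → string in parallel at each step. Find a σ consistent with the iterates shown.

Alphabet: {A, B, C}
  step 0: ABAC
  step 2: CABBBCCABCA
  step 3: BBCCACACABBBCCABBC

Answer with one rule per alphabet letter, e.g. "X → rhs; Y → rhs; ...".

  step 2 ⇒ step 3: CABBBCCABCA ⇒ B·BC·CA·CA·CA·B·B·BC·CA·B·BC
    A ↦ BC
    B ↦ CA
    C ↦ B

A->BC, B->CA, C->B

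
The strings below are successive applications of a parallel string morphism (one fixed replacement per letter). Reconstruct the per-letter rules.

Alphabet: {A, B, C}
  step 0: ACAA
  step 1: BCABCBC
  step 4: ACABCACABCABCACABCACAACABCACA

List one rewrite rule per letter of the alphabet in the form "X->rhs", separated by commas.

A->BC, B->AC, C->A

  step 0 ⇒ step 1: ACAA ⇒ BC·A·BC·BC
    A ↦ BC
    C ↦ A
    B ↦ AC  (constrained at step 1)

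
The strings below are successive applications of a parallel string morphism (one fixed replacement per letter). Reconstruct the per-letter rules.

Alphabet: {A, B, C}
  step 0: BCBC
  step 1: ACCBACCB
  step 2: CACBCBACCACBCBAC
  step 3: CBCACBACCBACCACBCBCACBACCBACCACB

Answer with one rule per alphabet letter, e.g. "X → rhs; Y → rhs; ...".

  step 2 ⇒ step 3: CACBCBACCACBCBAC ⇒ CB·CA·CB·AC·CB·AC·CA·CB·CB·CA·CB·AC·CB·AC·CA·CB
    A ↦ CA
    B ↦ AC
    C ↦ CB

A->CA, B->AC, C->CB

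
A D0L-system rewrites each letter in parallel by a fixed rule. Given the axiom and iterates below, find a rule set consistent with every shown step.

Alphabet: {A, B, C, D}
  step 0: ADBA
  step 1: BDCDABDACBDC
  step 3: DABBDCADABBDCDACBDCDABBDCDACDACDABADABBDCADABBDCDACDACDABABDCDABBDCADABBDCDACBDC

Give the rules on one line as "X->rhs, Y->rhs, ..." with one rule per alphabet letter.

  step 0 ⇒ step 1: ADBA ⇒ BDC·DAB·DAC·BDC
    A ↦ BDC
    B ↦ DAC
    D ↦ DAB
    C ↦ A  (constrained at step 1)

A->BDC, B->DAC, C->A, D->DAB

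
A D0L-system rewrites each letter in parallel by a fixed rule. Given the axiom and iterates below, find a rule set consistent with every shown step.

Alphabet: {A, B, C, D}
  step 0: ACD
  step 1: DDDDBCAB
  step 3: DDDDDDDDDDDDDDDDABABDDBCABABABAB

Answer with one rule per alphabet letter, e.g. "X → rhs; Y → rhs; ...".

A->DDD, B->D, C->DBC, D->AB

  step 0 ⇒ step 1: ACD ⇒ DDD·DBC·AB
    A ↦ DDD
    C ↦ DBC
    D ↦ AB
    B ↦ D  (constrained at step 1)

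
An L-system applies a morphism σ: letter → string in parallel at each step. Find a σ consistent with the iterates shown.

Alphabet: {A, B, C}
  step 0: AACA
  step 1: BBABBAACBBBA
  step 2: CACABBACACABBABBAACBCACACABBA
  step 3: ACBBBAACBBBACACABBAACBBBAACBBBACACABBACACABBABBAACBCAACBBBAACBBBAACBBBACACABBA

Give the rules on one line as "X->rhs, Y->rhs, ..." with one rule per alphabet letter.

  step 2 ⇒ step 3: CACABBACACABBABBAACBCACACABBA ⇒ ACB·BBA·ACB·BBA·CA·CA·BBA·ACB·BBA·ACB·BBA·CA·CA·BBA·CA·CA·BBA·BBA·ACB·CA·ACB·BBA·ACB·BBA·ACB·BBA·CA·CA·BBA
    A ↦ BBA
    B ↦ CA
    C ↦ ACB

A->BBA, B->CA, C->ACB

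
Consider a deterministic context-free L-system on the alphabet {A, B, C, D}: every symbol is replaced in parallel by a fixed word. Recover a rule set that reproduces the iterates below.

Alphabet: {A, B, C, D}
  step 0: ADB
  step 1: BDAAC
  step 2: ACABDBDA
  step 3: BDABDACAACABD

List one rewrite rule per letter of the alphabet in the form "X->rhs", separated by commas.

  step 2 ⇒ step 3: ACABDBDA ⇒ BD·A·BD·AC·A·AC·A·BD
    A ↦ BD
    B ↦ AC
    C ↦ A
    D ↦ A

A->BD, B->AC, C->A, D->A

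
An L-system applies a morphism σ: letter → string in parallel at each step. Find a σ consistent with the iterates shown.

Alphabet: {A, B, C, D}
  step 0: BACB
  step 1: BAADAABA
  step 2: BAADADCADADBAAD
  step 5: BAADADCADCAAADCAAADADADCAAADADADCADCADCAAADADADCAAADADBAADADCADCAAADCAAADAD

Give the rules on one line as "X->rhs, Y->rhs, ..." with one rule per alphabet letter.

  step 1 ⇒ step 2: BAADAABA ⇒ BA·AD·AD·C·AD·AD·BA·AD
    A ↦ AD
    B ↦ BA
    D ↦ C
  step 0 ⇒ step 1: BACB ⇒ BA·AD·AA·BA
    C ↦ AA

A->AD, B->BA, C->AA, D->C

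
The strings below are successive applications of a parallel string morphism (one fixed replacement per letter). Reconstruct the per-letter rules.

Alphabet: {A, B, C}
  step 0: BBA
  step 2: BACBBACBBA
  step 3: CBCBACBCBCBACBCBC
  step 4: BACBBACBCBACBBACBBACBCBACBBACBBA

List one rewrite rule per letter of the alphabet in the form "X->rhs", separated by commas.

  step 3 ⇒ step 4: CBCBACBCBCBACBCBC ⇒ BA·CB·BA·CB·C·BA·CB·BA·CB·BA·CB·C·BA·CB·BA·CB·BA
    A ↦ C
    B ↦ CB
    C ↦ BA

A->C, B->CB, C->BA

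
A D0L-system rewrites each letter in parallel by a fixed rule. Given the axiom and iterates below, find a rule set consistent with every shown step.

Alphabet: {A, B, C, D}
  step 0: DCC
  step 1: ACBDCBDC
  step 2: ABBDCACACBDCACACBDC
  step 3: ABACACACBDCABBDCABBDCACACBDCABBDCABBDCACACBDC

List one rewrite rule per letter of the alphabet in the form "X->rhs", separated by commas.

A->AB, B->AC, C->BDC, D->AC

  step 2 ⇒ step 3: ABBDCACACBDCACACBDC ⇒ AB·AC·AC·AC·BDC·AB·BDC·AB·BDC·AC·AC·BDC·AB·BDC·AB·BDC·AC·AC·BDC
    A ↦ AB
    B ↦ AC
    C ↦ BDC
    D ↦ AC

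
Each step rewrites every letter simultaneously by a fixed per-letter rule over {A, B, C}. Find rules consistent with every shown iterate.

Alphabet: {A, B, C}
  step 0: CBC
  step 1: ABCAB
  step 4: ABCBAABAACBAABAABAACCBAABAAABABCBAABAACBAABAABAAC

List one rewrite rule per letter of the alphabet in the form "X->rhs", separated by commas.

  step 0 ⇒ step 1: CBC ⇒ AB·C·AB
    B ↦ C
    C ↦ AB
    A ↦ BAA  (constrained at step 1)

A->BAA, B->C, C->AB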